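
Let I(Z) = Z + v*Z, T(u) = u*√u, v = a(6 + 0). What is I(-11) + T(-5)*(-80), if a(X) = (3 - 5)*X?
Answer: 121 + 400*I*√5 ≈ 121.0 + 894.43*I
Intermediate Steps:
a(X) = -2*X
v = -12 (v = -2*(6 + 0) = -2*6 = -12)
T(u) = u^(3/2)
I(Z) = -11*Z (I(Z) = Z - 12*Z = -11*Z)
I(-11) + T(-5)*(-80) = -11*(-11) + (-5)^(3/2)*(-80) = 121 - 5*I*√5*(-80) = 121 + 400*I*√5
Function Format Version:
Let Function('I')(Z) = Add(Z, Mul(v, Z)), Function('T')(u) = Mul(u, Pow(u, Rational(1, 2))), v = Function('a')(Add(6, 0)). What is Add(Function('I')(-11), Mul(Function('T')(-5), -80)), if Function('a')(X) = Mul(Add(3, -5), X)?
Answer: Add(121, Mul(400, I, Pow(5, Rational(1, 2)))) ≈ Add(121.00, Mul(894.43, I))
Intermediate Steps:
Function('a')(X) = Mul(-2, X)
v = -12 (v = Mul(-2, Add(6, 0)) = Mul(-2, 6) = -12)
Function('T')(u) = Pow(u, Rational(3, 2))
Function('I')(Z) = Mul(-11, Z) (Function('I')(Z) = Add(Z, Mul(-12, Z)) = Mul(-11, Z))
Add(Function('I')(-11), Mul(Function('T')(-5), -80)) = Add(Mul(-11, -11), Mul(Pow(-5, Rational(3, 2)), -80)) = Add(121, Mul(Mul(-5, I, Pow(5, Rational(1, 2))), -80)) = Add(121, Mul(400, I, Pow(5, Rational(1, 2))))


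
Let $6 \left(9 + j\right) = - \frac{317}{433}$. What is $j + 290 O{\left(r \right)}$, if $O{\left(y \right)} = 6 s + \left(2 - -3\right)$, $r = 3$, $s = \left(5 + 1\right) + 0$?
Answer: $\frac{30866521}{2598} \approx 11881.0$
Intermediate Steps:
$s = 6$ ($s = 6 + 0 = 6$)
$j = - \frac{23699}{2598}$ ($j = -9 + \frac{\left(-317\right) \frac{1}{433}}{6} = -9 + \frac{1}{6} \left(- \frac{317}{433}\right) = -9 - \frac{317}{2598} = - \frac{23699}{2598} \approx -9.122$)
$O{\left(y \right)} = 41$ ($O{\left(y \right)} = 6 \cdot 6 + \left(2 - -3\right) = 36 + \left(2 + 3\right) = 36 + 5 = 41$)
$j + 290 O{\left(r \right)} = - \frac{23699}{2598} + 290 \cdot 41 = - \frac{23699}{2598} + 11890 = \frac{30866521}{2598}$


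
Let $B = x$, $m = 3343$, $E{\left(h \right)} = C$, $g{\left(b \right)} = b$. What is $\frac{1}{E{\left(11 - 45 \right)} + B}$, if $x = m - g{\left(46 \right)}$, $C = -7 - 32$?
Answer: $\frac{1}{3258} \approx 0.00030694$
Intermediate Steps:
$C = -39$
$E{\left(h \right)} = -39$
$x = 3297$ ($x = 3343 - 46 = 3297$)
$B = 3297$
$\frac{1}{E{\left(11 - 45 \right)} + B} = \frac{1}{-39 + 3297} = \frac{1}{3258}$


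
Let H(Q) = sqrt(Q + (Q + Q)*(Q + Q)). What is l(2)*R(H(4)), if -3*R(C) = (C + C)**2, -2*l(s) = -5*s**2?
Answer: -2720/3 ≈ -906.67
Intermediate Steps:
H(Q) = sqrt(Q + 4*Q**2) (H(Q) = sqrt(Q + (2*Q)*(2*Q)) = sqrt(Q + 4*Q**2))
l(s) = 5*s**2/2 (l(s) = -(-5)*s**2/2 = 5*s**2/2)
R(C) = -4*C**2/3 (R(C) = -(C + C)**2/3 = -4*C**2/3)
l(2)*R(H(4)) = ((5/2)*2**2)*(-4*4*(1 + 4*4)/3) = ((5/2)*4)*(-4*4*(1 + 16)/3) = 10*(-4*4*17/3) = 10*(-4*(sqrt(68))**2/3) = 10*(-4*(2*sqrt(17))**2/3) = 10*(-4/3*68) = 10*(-272/3) = -2720/3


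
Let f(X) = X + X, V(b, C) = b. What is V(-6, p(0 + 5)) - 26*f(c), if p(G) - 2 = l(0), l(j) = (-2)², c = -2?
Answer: 98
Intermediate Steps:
l(j) = 4
p(G) = 6 (p(G) = 2 + 4 = 6)
f(X) = 2*X
V(-6, p(0 + 5)) - 26*f(c) = -6 - 52*(-2) = -6 - 26*(-4) = -6 + 104 = 98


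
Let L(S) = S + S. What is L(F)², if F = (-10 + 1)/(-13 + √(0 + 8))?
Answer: 57348/25921 + 16848*√2/25921 ≈ 3.1316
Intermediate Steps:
F = -9/(-13 + 2*√2) (F = -9/(-13 + √8) = -9/(-13 + 2*√2) ≈ 0.88482)
L(S) = 2*S
L(F)² = (2*(117/161 + 18*√2/161))² = (234/161 + 36*√2/161)²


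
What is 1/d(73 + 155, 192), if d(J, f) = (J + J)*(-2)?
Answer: -1/912 ≈ -0.0010965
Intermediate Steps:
d(J, f) = -4*J (d(J, f) = (2*J)*(-2) = -4*J)
1/d(73 + 155, 192) = 1/(-4*(73 + 155)) = 1/(-4*228) = 1/(-912) = -1/912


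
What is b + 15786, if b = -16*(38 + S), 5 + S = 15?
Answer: 15018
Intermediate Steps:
S = 10 (S = -5 + 15 = 10)
b = -768 (b = -16*(38 + 10) = -16*48 = -768)
b + 15786 = -768 + 15786 = 15018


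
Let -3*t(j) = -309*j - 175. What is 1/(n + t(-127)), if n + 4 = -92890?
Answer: -3/317750 ≈ -9.4414e-6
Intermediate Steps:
t(j) = 175/3 + 103*j (t(j) = -(-309*j - 175)/3 = -(-175 - 309*j)/3 = 175/3 + 103*j)
n = -92894 (n = -4 - 92890 = -92894)
1/(n + t(-127)) = 1/(-92894 + (175/3 + 103*(-127))) = 1/(-92894 + (175/3 - 13081)) = 1/(-92894 - 39068/3) = 1/(-317750/3) = -3/317750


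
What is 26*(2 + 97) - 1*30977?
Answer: -28403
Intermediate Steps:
26*(2 + 97) - 1*30977 = 26*99 - 30977 = 2574 - 30977 = -28403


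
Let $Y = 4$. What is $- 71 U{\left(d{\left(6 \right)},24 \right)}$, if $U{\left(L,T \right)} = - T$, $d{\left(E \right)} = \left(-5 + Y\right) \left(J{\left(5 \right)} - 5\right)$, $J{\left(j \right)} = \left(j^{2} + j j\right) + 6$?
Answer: $1704$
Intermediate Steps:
$J{\left(j \right)} = 6 + 2 j^{2}$ ($J{\left(j \right)} = \left(j^{2} + j^{2}\right) + 6 = 2 j^{2} + 6 = 6 + 2 j^{2}$)
$d{\left(E \right)} = -51$ ($d{\left(E \right)} = \left(-5 + 4\right) \left(\left(6 + 2 \cdot 5^{2}\right) - 5\right) = - (\left(6 + 2 \cdot 25\right) - 5) = - (\left(6 + 50\right) - 5) = - (56 - 5) = \left(-1\right) 51 = -51$)
$- 71 U{\left(d{\left(6 \right)},24 \right)} = - 71 \left(\left(-1\right) 24\right) = \left(-71\right) \left(-24\right) = 1704$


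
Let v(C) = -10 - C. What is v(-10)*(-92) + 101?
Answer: 101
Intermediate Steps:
v(-10)*(-92) + 101 = (-10 - 1*(-10))*(-92) + 101 = (-10 + 10)*(-92) + 101 = 0*(-92) + 101 = 0 + 101 = 101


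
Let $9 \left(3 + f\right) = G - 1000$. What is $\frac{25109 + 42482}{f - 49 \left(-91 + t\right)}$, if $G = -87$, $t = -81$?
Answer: $\frac{608319}{74738} \approx 8.1394$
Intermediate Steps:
$f = - \frac{1114}{9}$ ($f = -3 + \frac{-87 - 1000}{9} = -3 + \frac{1}{9} \left(-1087\right) = -3 - \frac{1087}{9} = - \frac{1114}{9} \approx -123.78$)
$\frac{25109 + 42482}{f - 49 \left(-91 + t\right)} = \frac{25109 + 42482}{- \frac{1114}{9} - 49 \left(-91 - 81\right)} = \frac{67591}{- \frac{1114}{9} - -8428} = \frac{67591}{- \frac{1114}{9} + 8428} = \frac{67591}{\frac{74738}{9}} = 67591 \cdot \frac{9}{74738} = \frac{608319}{74738}$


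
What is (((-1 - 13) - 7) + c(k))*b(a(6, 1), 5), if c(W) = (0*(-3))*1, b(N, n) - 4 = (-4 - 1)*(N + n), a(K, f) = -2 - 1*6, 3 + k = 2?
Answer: -399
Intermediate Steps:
k = -1 (k = -3 + 2 = -1)
a(K, f) = -8 (a(K, f) = -2 - 6 = -8)
b(N, n) = 4 - 5*N - 5*n (b(N, n) = 4 + (-4 - 1)*(N + n) = 4 - 5*(N + n) = 4 + (-5*N - 5*n) = 4 - 5*N - 5*n)
c(W) = 0 (c(W) = 0*1 = 0)
(((-1 - 13) - 7) + c(k))*b(a(6, 1), 5) = (((-1 - 13) - 7) + 0)*(4 - 5*(-8) - 5*5) = ((-14 - 7) + 0)*(4 + 40 - 25) = (-21 + 0)*19 = -21*19 = -399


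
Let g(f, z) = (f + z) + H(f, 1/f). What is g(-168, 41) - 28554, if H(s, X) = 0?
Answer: -28681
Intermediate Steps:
g(f, z) = f + z (g(f, z) = (f + z) + 0 = f + z)
g(-168, 41) - 28554 = (-168 + 41) - 28554 = -127 - 28554 = -28681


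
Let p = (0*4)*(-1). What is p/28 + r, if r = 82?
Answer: 82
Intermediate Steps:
p = 0 (p = 0*(-1) = 0)
p/28 + r = 0/28 + 82 = (1/28)*0 + 82 = 0 + 82 = 82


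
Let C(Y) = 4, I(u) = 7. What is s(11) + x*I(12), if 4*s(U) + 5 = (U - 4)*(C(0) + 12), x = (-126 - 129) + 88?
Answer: -4569/4 ≈ -1142.3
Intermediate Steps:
x = -167 (x = -255 + 88 = -167)
s(U) = -69/4 + 4*U (s(U) = -5/4 + ((U - 4)*(4 + 12))/4 = -5/4 + ((-4 + U)*16)/4 = -5/4 + (-64 + 16*U)/4 = -5/4 + (-16 + 4*U) = -69/4 + 4*U)
s(11) + x*I(12) = (-69/4 + 4*11) - 167*7 = (-69/4 + 44) - 1169 = 107/4 - 1169 = -4569/4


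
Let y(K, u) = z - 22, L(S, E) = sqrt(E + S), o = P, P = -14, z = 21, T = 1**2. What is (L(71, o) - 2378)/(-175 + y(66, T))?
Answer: 1189/88 - sqrt(57)/176 ≈ 13.468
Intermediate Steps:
T = 1
o = -14
y(K, u) = -1 (y(K, u) = 21 - 22 = -1)
(L(71, o) - 2378)/(-175 + y(66, T)) = (sqrt(-14 + 71) - 2378)/(-175 - 1) = (sqrt(57) - 2378)/(-176) = (-2378 + sqrt(57))*(-1/176) = 1189/88 - sqrt(57)/176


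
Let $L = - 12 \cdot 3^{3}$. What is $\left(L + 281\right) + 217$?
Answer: $174$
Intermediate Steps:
$L = -324$ ($L = \left(-12\right) 27 = -324$)
$\left(L + 281\right) + 217 = \left(-324 + 281\right) + 217 = -43 + 217 = 174$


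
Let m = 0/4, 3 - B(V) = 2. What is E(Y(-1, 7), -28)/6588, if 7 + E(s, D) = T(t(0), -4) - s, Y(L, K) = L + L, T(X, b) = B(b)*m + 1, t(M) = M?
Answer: -1/1647 ≈ -0.00060716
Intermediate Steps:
B(V) = 1 (B(V) = 3 - 1*2 = 3 - 2 = 1)
m = 0 (m = 0*(1/4) = 0)
T(X, b) = 1 (T(X, b) = 1*0 + 1 = 0 + 1 = 1)
Y(L, K) = 2*L
E(s, D) = -6 - s (E(s, D) = -7 + (1 - s) = -6 - s)
E(Y(-1, 7), -28)/6588 = (-6 - 2*(-1))/6588 = (-6 - 1*(-2))*(1/6588) = (-6 + 2)*(1/6588) = -4*1/6588 = -1/1647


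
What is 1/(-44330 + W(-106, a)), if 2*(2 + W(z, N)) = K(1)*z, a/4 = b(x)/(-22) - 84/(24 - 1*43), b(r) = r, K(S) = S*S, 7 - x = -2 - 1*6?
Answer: -1/44385 ≈ -2.2530e-5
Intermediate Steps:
x = 15 (x = 7 - (-2 - 1*6) = 7 - (-2 - 6) = 7 - 1*(-8) = 7 + 8 = 15)
K(S) = S²
a = 3126/209 (a = 4*(15/(-22) - 84/(24 - 1*43)) = 4*(15*(-1/22) - 84/(24 - 43)) = 4*(-15/22 - 84/(-19)) = 4*(-15/22 - 84*(-1/19)) = 4*(-15/22 + 84/19) = 4*(1563/418) = 3126/209 ≈ 14.957)
W(z, N) = -2 + z/2 (W(z, N) = -2 + (1²*z)/2 = -2 + (1*z)/2 = -2 + z/2)
1/(-44330 + W(-106, a)) = 1/(-44330 + (-2 + (½)*(-106))) = 1/(-44330 + (-2 - 53)) = 1/(-44330 - 55) = 1/(-44385) = -1/44385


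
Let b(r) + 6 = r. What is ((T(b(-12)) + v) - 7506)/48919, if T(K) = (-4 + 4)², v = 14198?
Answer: 6692/48919 ≈ 0.13680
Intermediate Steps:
b(r) = -6 + r
T(K) = 0 (T(K) = 0² = 0)
((T(b(-12)) + v) - 7506)/48919 = ((0 + 14198) - 7506)/48919 = (14198 - 7506)*(1/48919) = 6692*(1/48919) = 6692/48919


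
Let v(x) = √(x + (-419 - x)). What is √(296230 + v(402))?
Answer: √(296230 + I*√419) ≈ 544.27 + 0.019*I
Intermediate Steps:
v(x) = I*√419 (v(x) = √(-419) = I*√419)
√(296230 + v(402)) = √(296230 + I*√419)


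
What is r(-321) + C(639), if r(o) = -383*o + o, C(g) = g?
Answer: 123261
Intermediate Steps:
r(o) = -382*o
r(-321) + C(639) = -382*(-321) + 639 = 122622 + 639 = 123261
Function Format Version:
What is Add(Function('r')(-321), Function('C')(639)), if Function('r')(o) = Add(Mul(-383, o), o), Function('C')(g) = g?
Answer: 123261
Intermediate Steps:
Function('r')(o) = Mul(-382, o)
Add(Function('r')(-321), Function('C')(639)) = Add(Mul(-382, -321), 639) = Add(122622, 639) = 123261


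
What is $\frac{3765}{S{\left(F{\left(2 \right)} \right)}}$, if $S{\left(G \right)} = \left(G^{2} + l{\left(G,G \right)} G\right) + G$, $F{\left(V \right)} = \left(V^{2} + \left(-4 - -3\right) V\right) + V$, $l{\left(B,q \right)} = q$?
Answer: $\frac{1255}{12} \approx 104.58$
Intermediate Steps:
$F{\left(V \right)} = V^{2}$ ($F{\left(V \right)} = \left(V^{2} + \left(-4 + 3\right) V\right) + V = \left(V^{2} - V\right) + V = V^{2}$)
$S{\left(G \right)} = G + 2 G^{2}$ ($S{\left(G \right)} = \left(G^{2} + G G\right) + G = \left(G^{2} + G^{2}\right) + G = 2 G^{2} + G = G + 2 G^{2}$)
$\frac{3765}{S{\left(F{\left(2 \right)} \right)}} = \frac{3765}{2^{2} \left(1 + 2 \cdot 2^{2}\right)} = \frac{3765}{4 \left(1 + 2 \cdot 4\right)} = \frac{3765}{4 \left(1 + 8\right)} = \frac{3765}{4 \cdot 9} = \frac{3765}{36} = 3765 \cdot \frac{1}{36} = \frac{1255}{12}$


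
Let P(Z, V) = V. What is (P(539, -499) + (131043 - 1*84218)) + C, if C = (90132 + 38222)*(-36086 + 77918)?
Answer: 5369350854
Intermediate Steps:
C = 5369304528 (C = 128354*41832 = 5369304528)
(P(539, -499) + (131043 - 1*84218)) + C = (-499 + (131043 - 1*84218)) + 5369304528 = (-499 + (131043 - 84218)) + 5369304528 = (-499 + 46825) + 5369304528 = 46326 + 5369304528 = 5369350854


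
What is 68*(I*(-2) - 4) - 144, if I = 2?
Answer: -688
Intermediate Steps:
68*(I*(-2) - 4) - 144 = 68*(2*(-2) - 4) - 144 = 68*(-4 - 4) - 144 = 68*(-8) - 144 = -544 - 144 = -688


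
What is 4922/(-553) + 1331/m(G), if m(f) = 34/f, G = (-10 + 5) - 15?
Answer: -7444104/9401 ≈ -791.84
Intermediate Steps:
G = -20 (G = -5 - 15 = -20)
4922/(-553) + 1331/m(G) = 4922/(-553) + 1331/((34/(-20))) = 4922*(-1/553) + 1331/((34*(-1/20))) = -4922/553 + 1331/(-17/10) = -4922/553 + 1331*(-10/17) = -4922/553 - 13310/17 = -7444104/9401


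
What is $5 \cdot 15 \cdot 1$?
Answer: $75$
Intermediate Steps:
$5 \cdot 15 \cdot 1 = 75 \cdot 1 = 75$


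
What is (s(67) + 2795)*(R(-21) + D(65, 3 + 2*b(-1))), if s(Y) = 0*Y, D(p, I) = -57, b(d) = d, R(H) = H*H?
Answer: 1073280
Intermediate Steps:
R(H) = H²
s(Y) = 0
(s(67) + 2795)*(R(-21) + D(65, 3 + 2*b(-1))) = (0 + 2795)*((-21)² - 57) = 2795*(441 - 57) = 2795*384 = 1073280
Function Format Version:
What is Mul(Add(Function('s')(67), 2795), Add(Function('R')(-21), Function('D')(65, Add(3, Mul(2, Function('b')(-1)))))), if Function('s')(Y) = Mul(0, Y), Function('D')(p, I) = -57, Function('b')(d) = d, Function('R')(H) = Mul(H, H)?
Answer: 1073280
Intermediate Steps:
Function('R')(H) = Pow(H, 2)
Function('s')(Y) = 0
Mul(Add(Function('s')(67), 2795), Add(Function('R')(-21), Function('D')(65, Add(3, Mul(2, Function('b')(-1)))))) = Mul(Add(0, 2795), Add(Pow(-21, 2), -57)) = Mul(2795, Add(441, -57)) = Mul(2795, 384) = 1073280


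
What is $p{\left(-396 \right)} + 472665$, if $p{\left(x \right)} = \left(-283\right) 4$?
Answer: $471533$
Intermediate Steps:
$p{\left(x \right)} = -1132$
$p{\left(-396 \right)} + 472665 = -1132 + 472665 = 471533$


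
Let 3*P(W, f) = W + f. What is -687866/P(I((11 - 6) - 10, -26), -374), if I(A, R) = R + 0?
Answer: 1031799/200 ≈ 5159.0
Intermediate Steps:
I(A, R) = R
P(W, f) = W/3 + f/3 (P(W, f) = (W + f)/3 = W/3 + f/3)
-687866/P(I((11 - 6) - 10, -26), -374) = -687866/((⅓)*(-26) + (⅓)*(-374)) = -687866/(-26/3 - 374/3) = -687866/(-400/3) = -687866*(-3/400) = 1031799/200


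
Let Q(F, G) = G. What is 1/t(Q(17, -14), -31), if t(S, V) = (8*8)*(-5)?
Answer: -1/320 ≈ -0.0031250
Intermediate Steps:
t(S, V) = -320 (t(S, V) = 64*(-5) = -320)
1/t(Q(17, -14), -31) = 1/(-320) = -1/320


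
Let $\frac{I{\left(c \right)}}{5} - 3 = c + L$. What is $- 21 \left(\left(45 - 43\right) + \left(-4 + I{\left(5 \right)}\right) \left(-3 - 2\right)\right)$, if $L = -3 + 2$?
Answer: $3213$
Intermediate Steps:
$L = -1$
$I{\left(c \right)} = 10 + 5 c$ ($I{\left(c \right)} = 15 + 5 \left(c - 1\right) = 15 + 5 \left(-1 + c\right) = 15 + \left(-5 + 5 c\right) = 10 + 5 c$)
$- 21 \left(\left(45 - 43\right) + \left(-4 + I{\left(5 \right)}\right) \left(-3 - 2\right)\right) = - 21 \left(\left(45 - 43\right) + \left(-4 + \left(10 + 5 \cdot 5\right)\right) \left(-3 - 2\right)\right) = - 21 \left(\left(45 - 43\right) + \left(-4 + \left(10 + 25\right)\right) \left(-5\right)\right) = - 21 \left(2 + \left(-4 + 35\right) \left(-5\right)\right) = - 21 \left(2 + 31 \left(-5\right)\right) = - 21 \left(2 - 155\right) = \left(-21\right) \left(-153\right) = 3213$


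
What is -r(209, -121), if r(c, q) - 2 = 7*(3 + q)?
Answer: 824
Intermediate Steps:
r(c, q) = 23 + 7*q (r(c, q) = 2 + 7*(3 + q) = 2 + (21 + 7*q) = 23 + 7*q)
-r(209, -121) = -(23 + 7*(-121)) = -(23 - 847) = -1*(-824) = 824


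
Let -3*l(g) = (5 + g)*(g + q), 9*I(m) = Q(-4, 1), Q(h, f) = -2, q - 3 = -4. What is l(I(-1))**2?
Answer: 223729/59049 ≈ 3.7889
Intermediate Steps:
q = -1 (q = 3 - 4 = -1)
I(m) = -2/9 (I(m) = (1/9)*(-2) = -2/9)
l(g) = -(-1 + g)*(5 + g)/3 (l(g) = -(5 + g)*(g - 1)/3 = -(5 + g)*(-1 + g)/3 = -(-1 + g)*(5 + g)/3)
l(I(-1))**2 = (5/3 - 4/3*(-2/9) - (-2/9)**2/3)**2 = (5/3 + 8/27 - 1/3*4/81)**2 = (5/3 + 8/27 - 4/243)**2 = (473/243)**2 = 223729/59049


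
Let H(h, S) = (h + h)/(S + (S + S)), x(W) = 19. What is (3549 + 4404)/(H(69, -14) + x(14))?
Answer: 5061/10 ≈ 506.10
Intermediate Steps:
H(h, S) = 2*h/(3*S) (H(h, S) = (2*h)/(S + 2*S) = (2*h)/((3*S)) = (2*h)*(1/(3*S)) = 2*h/(3*S))
(3549 + 4404)/(H(69, -14) + x(14)) = (3549 + 4404)/((⅔)*69/(-14) + 19) = 7953/((⅔)*69*(-1/14) + 19) = 7953/(-23/7 + 19) = 7953/(110/7) = 7953*(7/110) = 5061/10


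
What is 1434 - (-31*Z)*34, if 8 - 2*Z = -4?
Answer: 7758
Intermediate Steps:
Z = 6 (Z = 4 - ½*(-4) = 4 + 2 = 6)
1434 - (-31*Z)*34 = 1434 - (-31*6)*34 = 1434 - (-186)*34 = 1434 - 1*(-6324) = 1434 + 6324 = 7758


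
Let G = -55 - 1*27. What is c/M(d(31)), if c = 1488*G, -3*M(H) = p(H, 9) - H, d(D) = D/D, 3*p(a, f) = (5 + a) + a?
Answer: 274536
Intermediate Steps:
p(a, f) = 5/3 + 2*a/3 (p(a, f) = ((5 + a) + a)/3 = (5 + 2*a)/3 = 5/3 + 2*a/3)
G = -82 (G = -55 - 27 = -82)
d(D) = 1
M(H) = -5/9 + H/9 (M(H) = -((5/3 + 2*H/3) - H)/3 = -(5/3 - H/3)/3 = -5/9 + H/9)
c = -122016 (c = 1488*(-82) = -122016)
c/M(d(31)) = -122016/(-5/9 + (1/9)*1) = -122016/(-5/9 + 1/9) = -122016/(-4/9) = -122016*(-9/4) = 274536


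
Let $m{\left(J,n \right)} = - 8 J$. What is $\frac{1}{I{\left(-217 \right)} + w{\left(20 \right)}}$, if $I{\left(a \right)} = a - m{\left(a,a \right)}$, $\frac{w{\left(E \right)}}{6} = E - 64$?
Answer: $- \frac{1}{2217} \approx -0.00045106$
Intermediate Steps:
$w{\left(E \right)} = -384 + 6 E$ ($w{\left(E \right)} = 6 \left(E - 64\right) = 6 \left(-64 + E\right) = -384 + 6 E$)
$I{\left(a \right)} = 9 a$ ($I{\left(a \right)} = a - - 8 a = a + 8 a = 9 a$)
$\frac{1}{I{\left(-217 \right)} + w{\left(20 \right)}} = \frac{1}{9 \left(-217\right) + \left(-384 + 6 \cdot 20\right)} = \frac{1}{-1953 + \left(-384 + 120\right)} = \frac{1}{-1953 - 264} = \frac{1}{-2217} = - \frac{1}{2217}$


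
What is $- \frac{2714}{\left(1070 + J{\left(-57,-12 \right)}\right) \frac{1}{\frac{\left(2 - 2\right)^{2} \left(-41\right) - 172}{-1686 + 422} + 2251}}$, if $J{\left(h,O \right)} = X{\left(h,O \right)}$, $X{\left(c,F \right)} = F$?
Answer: $- \frac{41970181}{7268} \approx -5774.7$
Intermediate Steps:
$J{\left(h,O \right)} = O$
$- \frac{2714}{\left(1070 + J{\left(-57,-12 \right)}\right) \frac{1}{\frac{\left(2 - 2\right)^{2} \left(-41\right) - 172}{-1686 + 422} + 2251}} = - \frac{2714}{\left(1070 - 12\right) \frac{1}{\frac{\left(2 - 2\right)^{2} \left(-41\right) - 172}{-1686 + 422} + 2251}} = - \frac{2714}{1058 \frac{1}{\frac{0^{2} \left(-41\right) - 172}{-1264} + 2251}} = - \frac{2714}{1058 \frac{1}{\left(0 \left(-41\right) - 172\right) \left(- \frac{1}{1264}\right) + 2251}} = - \frac{2714}{1058 \frac{1}{\left(0 - 172\right) \left(- \frac{1}{1264}\right) + 2251}} = - \frac{2714}{1058 \frac{1}{\left(-172\right) \left(- \frac{1}{1264}\right) + 2251}} = - \frac{2714}{1058 \frac{1}{\frac{43}{316} + 2251}} = - \frac{2714}{1058 \frac{1}{\frac{711359}{316}}} = - \frac{2714}{1058 \cdot \frac{316}{711359}} = - \frac{2714}{\frac{334328}{711359}} = \left(-2714\right) \frac{711359}{334328} = - \frac{41970181}{7268}$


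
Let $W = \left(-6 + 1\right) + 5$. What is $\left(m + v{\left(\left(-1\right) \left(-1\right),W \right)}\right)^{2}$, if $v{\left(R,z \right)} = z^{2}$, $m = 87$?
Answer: $7569$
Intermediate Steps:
$W = 0$ ($W = -5 + 5 = 0$)
$\left(m + v{\left(\left(-1\right) \left(-1\right),W \right)}\right)^{2} = \left(87 + 0^{2}\right)^{2} = \left(87 + 0\right)^{2} = 87^{2} = 7569$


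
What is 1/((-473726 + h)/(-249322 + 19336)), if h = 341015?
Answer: 76662/44237 ≈ 1.7330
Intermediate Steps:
1/((-473726 + h)/(-249322 + 19336)) = 1/((-473726 + 341015)/(-249322 + 19336)) = 1/(-132711/(-229986)) = 1/(-132711*(-1/229986)) = 1/(44237/76662) = 76662/44237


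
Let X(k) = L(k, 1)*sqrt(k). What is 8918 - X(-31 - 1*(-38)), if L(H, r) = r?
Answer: 8918 - sqrt(7) ≈ 8915.4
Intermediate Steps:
X(k) = sqrt(k) (X(k) = 1*sqrt(k) = sqrt(k))
8918 - X(-31 - 1*(-38)) = 8918 - sqrt(-31 - 1*(-38)) = 8918 - sqrt(-31 + 38) = 8918 - sqrt(7)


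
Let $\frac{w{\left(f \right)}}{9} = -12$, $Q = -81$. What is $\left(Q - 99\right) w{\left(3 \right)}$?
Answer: $19440$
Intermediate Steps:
$w{\left(f \right)} = -108$ ($w{\left(f \right)} = 9 \left(-12\right) = -108$)
$\left(Q - 99\right) w{\left(3 \right)} = \left(-81 - 99\right) \left(-108\right) = \left(-180\right) \left(-108\right) = 19440$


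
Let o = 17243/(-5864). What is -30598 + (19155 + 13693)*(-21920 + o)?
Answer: -527873869372/733 ≈ -7.2016e+8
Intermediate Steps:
o = -17243/5864 (o = 17243*(-1/5864) = -17243/5864 ≈ -2.9405)
-30598 + (19155 + 13693)*(-21920 + o) = -30598 + (19155 + 13693)*(-21920 - 17243/5864) = -30598 + 32848*(-128556123/5864) = -30598 - 527851441038/733 = -527873869372/733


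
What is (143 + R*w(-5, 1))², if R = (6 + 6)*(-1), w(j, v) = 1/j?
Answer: 528529/25 ≈ 21141.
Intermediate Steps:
R = -12 (R = 12*(-1) = -12)
(143 + R*w(-5, 1))² = (143 - 12/(-5))² = (143 - 12*(-⅕))² = (143 + 12/5)² = (727/5)² = 528529/25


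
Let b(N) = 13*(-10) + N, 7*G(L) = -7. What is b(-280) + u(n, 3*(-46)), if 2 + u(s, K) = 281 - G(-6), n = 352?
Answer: -130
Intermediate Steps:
G(L) = -1 (G(L) = (⅐)*(-7) = -1)
b(N) = -130 + N
u(s, K) = 280 (u(s, K) = -2 + (281 - 1*(-1)) = -2 + (281 + 1) = -2 + 282 = 280)
b(-280) + u(n, 3*(-46)) = (-130 - 280) + 280 = -410 + 280 = -130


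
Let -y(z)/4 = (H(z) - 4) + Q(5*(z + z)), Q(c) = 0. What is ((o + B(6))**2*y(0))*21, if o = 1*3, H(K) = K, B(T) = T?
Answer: 27216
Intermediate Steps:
o = 3
y(z) = 16 - 4*z (y(z) = -4*((z - 4) + 0) = -4*((-4 + z) + 0) = -4*(-4 + z) = 16 - 4*z)
((o + B(6))**2*y(0))*21 = ((3 + 6)**2*(16 - 4*0))*21 = (9**2*(16 + 0))*21 = (81*16)*21 = 1296*21 = 27216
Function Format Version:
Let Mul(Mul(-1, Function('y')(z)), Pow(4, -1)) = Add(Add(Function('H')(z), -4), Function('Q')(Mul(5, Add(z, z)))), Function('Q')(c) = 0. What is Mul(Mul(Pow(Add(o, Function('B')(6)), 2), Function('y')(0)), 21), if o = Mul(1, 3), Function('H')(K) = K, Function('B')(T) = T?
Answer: 27216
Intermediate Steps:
o = 3
Function('y')(z) = Add(16, Mul(-4, z)) (Function('y')(z) = Mul(-4, Add(Add(z, -4), 0)) = Mul(-4, Add(Add(-4, z), 0)) = Mul(-4, Add(-4, z)) = Add(16, Mul(-4, z)))
Mul(Mul(Pow(Add(o, Function('B')(6)), 2), Function('y')(0)), 21) = Mul(Mul(Pow(Add(3, 6), 2), Add(16, Mul(-4, 0))), 21) = Mul(Mul(Pow(9, 2), Add(16, 0)), 21) = Mul(Mul(81, 16), 21) = Mul(1296, 21) = 27216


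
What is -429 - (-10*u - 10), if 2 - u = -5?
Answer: -349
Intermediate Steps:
u = 7 (u = 2 - 1*(-5) = 2 + 5 = 7)
-429 - (-10*u - 10) = -429 - (-10*7 - 10) = -429 - (-70 - 10) = -429 - 1*(-80) = -429 + 80 = -349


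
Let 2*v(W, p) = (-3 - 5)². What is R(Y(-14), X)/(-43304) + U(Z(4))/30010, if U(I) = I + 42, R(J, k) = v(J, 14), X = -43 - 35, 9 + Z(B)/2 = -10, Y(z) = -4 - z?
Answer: -49194/81222065 ≈ -0.00060567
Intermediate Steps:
v(W, p) = 32 (v(W, p) = (-3 - 5)²/2 = (½)*(-8)² = (½)*64 = 32)
Z(B) = -38 (Z(B) = -18 + 2*(-10) = -18 - 20 = -38)
X = -78
R(J, k) = 32
U(I) = 42 + I
R(Y(-14), X)/(-43304) + U(Z(4))/30010 = 32/(-43304) + (42 - 38)/30010 = 32*(-1/43304) + 4*(1/30010) = -4/5413 + 2/15005 = -49194/81222065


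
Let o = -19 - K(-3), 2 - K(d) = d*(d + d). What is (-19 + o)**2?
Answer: 484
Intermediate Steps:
K(d) = 2 - 2*d**2 (K(d) = 2 - d*(d + d) = 2 - d*2*d = 2 - 2*d**2)
o = -3 (o = -19 - (2 - 2*(-3)**2) = -19 - (2 - 2*9) = -19 - (2 - 18) = -19 - 1*(-16) = -19 + 16 = -3)
(-19 + o)**2 = (-19 - 3)**2 = (-22)**2 = 484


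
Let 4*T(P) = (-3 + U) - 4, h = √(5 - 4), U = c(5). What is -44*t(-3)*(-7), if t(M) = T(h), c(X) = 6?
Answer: -77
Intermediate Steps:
U = 6
h = 1 (h = √1 = 1)
T(P) = -¼ (T(P) = ((-3 + 6) - 4)/4 = (3 - 4)/4 = (¼)*(-1) = -¼)
t(M) = -¼
-44*t(-3)*(-7) = -44*(-¼)*(-7) = 11*(-7) = -77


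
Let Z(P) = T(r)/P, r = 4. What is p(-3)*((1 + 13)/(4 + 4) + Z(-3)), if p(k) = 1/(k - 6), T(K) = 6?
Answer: 1/36 ≈ 0.027778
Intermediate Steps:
Z(P) = 6/P
p(k) = 1/(-6 + k)
p(-3)*((1 + 13)/(4 + 4) + Z(-3)) = ((1 + 13)/(4 + 4) + 6/(-3))/(-6 - 3) = (14/8 + 6*(-⅓))/(-9) = -(14*(⅛) - 2)/9 = -(7/4 - 2)/9 = -⅑*(-¼) = 1/36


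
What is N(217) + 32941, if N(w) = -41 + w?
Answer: 33117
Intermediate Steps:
N(217) + 32941 = (-41 + 217) + 32941 = 176 + 32941 = 33117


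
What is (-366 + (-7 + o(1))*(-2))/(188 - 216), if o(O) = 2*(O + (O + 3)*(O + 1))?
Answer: 97/7 ≈ 13.857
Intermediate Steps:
o(O) = 2*O + 2*(1 + O)*(3 + O) (o(O) = 2*(O + (3 + O)*(1 + O)) = 2*(O + (1 + O)*(3 + O)) = 2*O + 2*(1 + O)*(3 + O))
(-366 + (-7 + o(1))*(-2))/(188 - 216) = (-366 + (-7 + (6 + 2*1**2 + 10*1))*(-2))/(188 - 216) = (-366 + (-7 + (6 + 2*1 + 10))*(-2))/(-28) = (-366 + (-7 + (6 + 2 + 10))*(-2))*(-1/28) = (-366 + (-7 + 18)*(-2))*(-1/28) = (-366 + 11*(-2))*(-1/28) = (-366 - 22)*(-1/28) = -388*(-1/28) = 97/7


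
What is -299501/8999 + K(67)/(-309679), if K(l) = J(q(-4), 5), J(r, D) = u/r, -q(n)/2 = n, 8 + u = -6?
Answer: -370996617723/11147205284 ≈ -33.282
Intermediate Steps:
u = -14 (u = -8 - 6 = -14)
q(n) = -2*n
J(r, D) = -14/r
K(l) = -7/4 (K(l) = -14/((-2*(-4))) = -14/8 = -14*⅛ = -7/4)
-299501/8999 + K(67)/(-309679) = -299501/8999 - 7/4/(-309679) = -299501*1/8999 - 7/4*(-1/309679) = -299501/8999 + 7/1238716 = -370996617723/11147205284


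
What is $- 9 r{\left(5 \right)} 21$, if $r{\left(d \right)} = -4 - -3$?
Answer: $189$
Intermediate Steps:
$r{\left(d \right)} = -1$ ($r{\left(d \right)} = -4 + 3 = -1$)
$- 9 r{\left(5 \right)} 21 = \left(-9\right) \left(-1\right) 21 = 9 \cdot 21 = 189$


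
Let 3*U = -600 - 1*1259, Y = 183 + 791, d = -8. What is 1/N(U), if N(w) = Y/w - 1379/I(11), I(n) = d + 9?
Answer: -1859/2566483 ≈ -0.00072434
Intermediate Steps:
Y = 974
I(n) = 1 (I(n) = -8 + 9 = 1)
U = -1859/3 (U = (-600 - 1*1259)/3 = (-600 - 1259)/3 = (⅓)*(-1859) = -1859/3 ≈ -619.67)
N(w) = -1379 + 974/w (N(w) = 974/w - 1379/1 = 974/w - 1379*1 = 974/w - 1379 = -1379 + 974/w)
1/N(U) = 1/(-1379 + 974/(-1859/3)) = 1/(-1379 + 974*(-3/1859)) = 1/(-1379 - 2922/1859) = 1/(-2566483/1859) = -1859/2566483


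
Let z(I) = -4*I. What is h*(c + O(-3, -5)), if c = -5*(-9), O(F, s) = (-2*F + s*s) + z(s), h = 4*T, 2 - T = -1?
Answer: 1152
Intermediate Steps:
T = 3 (T = 2 - 1*(-1) = 2 + 1 = 3)
h = 12 (h = 4*3 = 12)
O(F, s) = s² - 4*s - 2*F (O(F, s) = (-2*F + s*s) - 4*s = (-2*F + s²) - 4*s = (s² - 2*F) - 4*s = s² - 4*s - 2*F)
c = 45
h*(c + O(-3, -5)) = 12*(45 + ((-5)² - 4*(-5) - 2*(-3))) = 12*(45 + (25 + 20 + 6)) = 12*(45 + 51) = 12*96 = 1152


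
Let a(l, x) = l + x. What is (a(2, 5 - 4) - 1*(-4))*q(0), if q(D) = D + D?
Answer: 0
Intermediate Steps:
q(D) = 2*D
(a(2, 5 - 4) - 1*(-4))*q(0) = ((2 + (5 - 4)) - 1*(-4))*(2*0) = ((2 + 1) + 4)*0 = (3 + 4)*0 = 7*0 = 0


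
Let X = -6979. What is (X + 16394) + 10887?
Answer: 20302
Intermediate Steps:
(X + 16394) + 10887 = (-6979 + 16394) + 10887 = 9415 + 10887 = 20302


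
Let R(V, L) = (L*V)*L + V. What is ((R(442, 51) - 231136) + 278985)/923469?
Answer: 399311/307823 ≈ 1.2972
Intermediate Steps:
R(V, L) = V + V*L² (R(V, L) = V*L² + V = V + V*L²)
((R(442, 51) - 231136) + 278985)/923469 = ((442*(1 + 51²) - 231136) + 278985)/923469 = ((442*(1 + 2601) - 231136) + 278985)*(1/923469) = ((442*2602 - 231136) + 278985)*(1/923469) = ((1150084 - 231136) + 278985)*(1/923469) = (918948 + 278985)*(1/923469) = 1197933*(1/923469) = 399311/307823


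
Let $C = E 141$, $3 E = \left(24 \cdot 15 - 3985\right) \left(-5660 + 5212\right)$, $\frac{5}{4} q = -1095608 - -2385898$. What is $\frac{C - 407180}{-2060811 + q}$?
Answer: $- \frac{75920820}{1028579} \approx -73.811$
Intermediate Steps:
$q = 1032232$ ($q = \frac{4 \left(-1095608 - -2385898\right)}{5} = \frac{4 \left(-1095608 + 2385898\right)}{5} = \frac{4}{5} \cdot 1290290 = 1032232$)
$E = \frac{1624000}{3}$ ($E = \frac{\left(24 \cdot 15 - 3985\right) \left(-5660 + 5212\right)}{3} = \frac{\left(360 - 3985\right) \left(-448\right)}{3} = \frac{\left(-3625\right) \left(-448\right)}{3} = \frac{1}{3} \cdot 1624000 = \frac{1624000}{3} \approx 5.4133 \cdot 10^{5}$)
$C = 76328000$ ($C = \frac{1624000}{3} \cdot 141 = 76328000$)
$\frac{C - 407180}{-2060811 + q} = \frac{76328000 - 407180}{-2060811 + 1032232} = \frac{75920820}{-1028579} = 75920820 \left(- \frac{1}{1028579}\right) = - \frac{75920820}{1028579}$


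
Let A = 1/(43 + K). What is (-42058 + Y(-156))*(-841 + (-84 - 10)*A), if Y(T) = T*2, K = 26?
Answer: 2462671510/69 ≈ 3.5691e+7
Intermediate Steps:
A = 1/69 (A = 1/(43 + 26) = 1/69 ≈ 0.014493)
Y(T) = 2*T
(-42058 + Y(-156))*(-841 + (-84 - 10)*A) = (-42058 + 2*(-156))*(-841 + (-84 - 10)*(1/69)) = (-42058 - 312)*(-841 - 94*1/69) = -42370*(-841 - 94/69) = -42370*(-58123/69) = 2462671510/69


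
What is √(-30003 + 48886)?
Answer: √18883 ≈ 137.42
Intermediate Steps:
√(-30003 + 48886) = √18883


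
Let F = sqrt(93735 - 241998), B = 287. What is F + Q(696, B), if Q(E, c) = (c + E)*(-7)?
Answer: -6881 + I*sqrt(148263) ≈ -6881.0 + 385.05*I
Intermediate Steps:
Q(E, c) = -7*E - 7*c (Q(E, c) = (E + c)*(-7) = -7*E - 7*c)
F = I*sqrt(148263) (F = sqrt(-148263) = I*sqrt(148263) ≈ 385.05*I)
F + Q(696, B) = I*sqrt(148263) + (-7*696 - 7*287) = I*sqrt(148263) + (-4872 - 2009) = I*sqrt(148263) - 6881 = -6881 + I*sqrt(148263)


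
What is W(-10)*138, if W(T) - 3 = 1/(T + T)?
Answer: 4071/10 ≈ 407.10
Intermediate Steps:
W(T) = 3 + 1/(2*T) (W(T) = 3 + 1/(T + T) = 3 + 1/(2*T))
W(-10)*138 = (3 + (½)/(-10))*138 = (3 + (½)*(-⅒))*138 = (3 - 1/20)*138 = (59/20)*138 = 4071/10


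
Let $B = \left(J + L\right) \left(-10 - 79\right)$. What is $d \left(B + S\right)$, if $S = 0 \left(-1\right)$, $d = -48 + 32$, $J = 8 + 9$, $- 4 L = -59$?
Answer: $45212$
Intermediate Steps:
$L = \frac{59}{4}$ ($L = \left(- \frac{1}{4}\right) \left(-59\right) = \frac{59}{4} \approx 14.75$)
$J = 17$
$d = -16$
$S = 0$
$B = - \frac{11303}{4}$ ($B = \left(17 + \frac{59}{4}\right) \left(-10 - 79\right) = \frac{127}{4} \left(-89\right) = - \frac{11303}{4} \approx -2825.8$)
$d \left(B + S\right) = - 16 \left(- \frac{11303}{4} + 0\right) = \left(-16\right) \left(- \frac{11303}{4}\right) = 45212$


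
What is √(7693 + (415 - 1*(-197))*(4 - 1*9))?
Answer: √4633 ≈ 68.066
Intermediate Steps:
√(7693 + (415 - 1*(-197))*(4 - 1*9)) = √(7693 + (415 + 197)*(4 - 9)) = √(7693 + 612*(-5)) = √(7693 - 3060) = √4633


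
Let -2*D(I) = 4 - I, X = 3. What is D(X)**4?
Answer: 1/16 ≈ 0.062500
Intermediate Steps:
D(I) = -2 + I/2 (D(I) = -(4 - I)/2 = -2 + I/2)
D(X)**4 = (-2 + (1/2)*3)**4 = (-2 + 3/2)**4 = (-1/2)**4 = 1/16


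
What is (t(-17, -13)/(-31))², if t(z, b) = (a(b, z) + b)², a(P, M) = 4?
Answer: 6561/961 ≈ 6.8273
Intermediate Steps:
t(z, b) = (4 + b)²
(t(-17, -13)/(-31))² = ((4 - 13)²/(-31))² = ((-9)²*(-1/31))² = (81*(-1/31))² = (-81/31)² = 6561/961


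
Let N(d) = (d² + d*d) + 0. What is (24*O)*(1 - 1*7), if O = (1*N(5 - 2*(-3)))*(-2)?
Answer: 69696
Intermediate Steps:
N(d) = 2*d² (N(d) = (d² + d²) + 0 = 2*d² + 0 = 2*d²)
O = -484 (O = (1*(2*(5 - 2*(-3))²))*(-2) = (1*(2*(5 + 6)²))*(-2) = (1*(2*11²))*(-2) = (1*(2*121))*(-2) = (1*242)*(-2) = 242*(-2) = -484)
(24*O)*(1 - 1*7) = (24*(-484))*(1 - 1*7) = -11616*(1 - 7) = -11616*(-6) = 69696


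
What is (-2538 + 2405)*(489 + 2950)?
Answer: -457387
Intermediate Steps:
(-2538 + 2405)*(489 + 2950) = -133*3439 = -457387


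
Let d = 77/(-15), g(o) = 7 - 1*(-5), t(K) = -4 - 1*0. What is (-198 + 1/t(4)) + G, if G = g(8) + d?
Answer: -11483/60 ≈ -191.38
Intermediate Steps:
t(K) = -4 (t(K) = -4 + 0 = -4)
g(o) = 12 (g(o) = 7 + 5 = 12)
d = -77/15 (d = 77*(-1/15) = -77/15 ≈ -5.1333)
G = 103/15 (G = 12 - 77/15 = 103/15 ≈ 6.8667)
(-198 + 1/t(4)) + G = (-198 + 1/(-4)) + 103/15 = (-198 - ¼) + 103/15 = -793/4 + 103/15 = -11483/60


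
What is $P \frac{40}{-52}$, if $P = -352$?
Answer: $\frac{3520}{13} \approx 270.77$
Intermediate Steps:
$P \frac{40}{-52} = - 352 \frac{40}{-52} = - 352 \cdot 40 \left(- \frac{1}{52}\right) = \left(-352\right) \left(- \frac{10}{13}\right) = \frac{3520}{13}$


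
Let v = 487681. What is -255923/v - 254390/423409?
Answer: -232421271097/206488524529 ≈ -1.1256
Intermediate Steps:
-255923/v - 254390/423409 = -255923/487681 - 254390/423409 = -232421271097/206488524529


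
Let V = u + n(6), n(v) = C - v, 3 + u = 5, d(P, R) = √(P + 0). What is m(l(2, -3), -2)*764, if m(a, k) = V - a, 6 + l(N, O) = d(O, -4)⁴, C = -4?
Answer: -8404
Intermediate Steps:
d(P, R) = √P
u = 2 (u = -3 + 5 = 2)
n(v) = -4 - v
V = -8 (V = 2 + (-4 - 1*6) = 2 + (-4 - 6) = 2 - 10 = -8)
l(N, O) = -6 + O² (l(N, O) = -6 + (√O)⁴ = -6 + O²)
m(a, k) = -8 - a
m(l(2, -3), -2)*764 = (-8 - (-6 + (-3)²))*764 = (-8 - (-6 + 9))*764 = (-8 - 1*3)*764 = (-8 - 3)*764 = -11*764 = -8404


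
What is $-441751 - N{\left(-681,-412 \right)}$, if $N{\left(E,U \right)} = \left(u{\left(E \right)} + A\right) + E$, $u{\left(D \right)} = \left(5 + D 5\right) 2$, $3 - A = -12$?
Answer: $-434285$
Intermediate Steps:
$A = 15$ ($A = 3 - -12 = 3 + 12 = 15$)
$u{\left(D \right)} = 10 + 10 D$ ($u{\left(D \right)} = \left(5 + 5 D\right) 2 = 10 + 10 D$)
$N{\left(E,U \right)} = 25 + 11 E$ ($N{\left(E,U \right)} = \left(\left(10 + 10 E\right) + 15\right) + E = \left(25 + 10 E\right) + E = 25 + 11 E$)
$-441751 - N{\left(-681,-412 \right)} = -441751 - \left(25 + 11 \left(-681\right)\right) = -441751 - \left(25 - 7491\right) = -441751 - -7466 = -441751 + 7466 = -434285$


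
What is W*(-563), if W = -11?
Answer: 6193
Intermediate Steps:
W*(-563) = -11*(-563) = 6193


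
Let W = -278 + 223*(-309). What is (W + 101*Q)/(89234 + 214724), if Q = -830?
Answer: -153015/303958 ≈ -0.50341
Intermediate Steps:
W = -69185 (W = -278 - 68907 = -69185)
(W + 101*Q)/(89234 + 214724) = (-69185 + 101*(-830))/(89234 + 214724) = (-69185 - 83830)/303958 = -153015*1/303958 = -153015/303958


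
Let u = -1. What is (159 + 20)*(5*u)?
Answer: -895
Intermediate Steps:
(159 + 20)*(5*u) = (159 + 20)*(5*(-1)) = 179*(-5) = -895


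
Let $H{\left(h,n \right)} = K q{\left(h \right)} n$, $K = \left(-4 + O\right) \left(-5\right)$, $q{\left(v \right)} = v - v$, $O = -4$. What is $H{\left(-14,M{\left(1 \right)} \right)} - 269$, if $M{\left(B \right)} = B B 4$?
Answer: $-269$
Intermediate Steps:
$q{\left(v \right)} = 0$
$M{\left(B \right)} = 4 B^{2}$ ($M{\left(B \right)} = B^{2} \cdot 4 = 4 B^{2}$)
$K = 40$ ($K = \left(-4 - 4\right) \left(-5\right) = \left(-8\right) \left(-5\right) = 40$)
$H{\left(h,n \right)} = 0$ ($H{\left(h,n \right)} = 40 \cdot 0 n = 0 n = 0$)
$H{\left(-14,M{\left(1 \right)} \right)} - 269 = 0 - 269 = -269$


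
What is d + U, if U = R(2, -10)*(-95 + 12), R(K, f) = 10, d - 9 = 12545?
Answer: 11724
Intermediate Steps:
d = 12554 (d = 9 + 12545 = 12554)
U = -830 (U = 10*(-95 + 12) = 10*(-83) = -830)
d + U = 12554 - 830 = 11724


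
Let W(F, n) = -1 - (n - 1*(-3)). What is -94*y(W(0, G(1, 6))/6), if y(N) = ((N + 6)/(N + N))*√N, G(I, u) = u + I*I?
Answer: 1175*I*√66/66 ≈ 144.63*I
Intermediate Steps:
G(I, u) = u + I²
W(F, n) = -4 - n (W(F, n) = -1 - (n + 3) = -1 - (3 + n) = -1 + (-3 - n) = -4 - n)
y(N) = (6 + N)/(2*√N) (y(N) = ((6 + N)/((2*N)))*√N = ((6 + N)*(1/(2*N)))*√N = ((6 + N)/(2*N))*√N = (6 + N)/(2*√N))
-94*y(W(0, G(1, 6))/6) = -47*(6 + (-4 - (6 + 1²))/6)/√((-4 - (6 + 1²))/6) = -47*(6 + (-4 - (6 + 1))*(⅙))/√((-4 - (6 + 1))*(⅙)) = -47*(6 + (-4 - 1*7)*(⅙))/√((-4 - 1*7)*(⅙)) = -47*(6 + (-4 - 7)*(⅙))/√((-4 - 7)*(⅙)) = -47*(6 - 11*⅙)/√(-11*⅙) = -47*(6 - 11/6)/√(-11/6) = -47*(-I*√66/11)*25/6 = -(-1175)*I*√66/66 = 1175*I*√66/66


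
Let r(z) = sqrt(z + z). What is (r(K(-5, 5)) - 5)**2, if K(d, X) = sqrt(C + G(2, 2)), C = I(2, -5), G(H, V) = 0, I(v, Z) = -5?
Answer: (5 - sqrt(2)*5**(1/4)*sqrt(I))**2 ≈ 10.047 - 10.481*I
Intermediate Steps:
C = -5
K(d, X) = I*sqrt(5) (K(d, X) = sqrt(-5 + 0) = sqrt(-5) = I*sqrt(5))
r(z) = sqrt(2)*sqrt(z) (r(z) = sqrt(2*z) = sqrt(2)*sqrt(z))
(r(K(-5, 5)) - 5)**2 = (sqrt(2)*sqrt(I*sqrt(5)) - 5)**2 = (sqrt(2)*(5**(1/4)*sqrt(I)) - 5)**2 = (sqrt(2)*5**(1/4)*sqrt(I) - 5)**2 = (-5 + sqrt(2)*5**(1/4)*sqrt(I))**2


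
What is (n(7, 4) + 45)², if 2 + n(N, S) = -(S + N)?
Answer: 1024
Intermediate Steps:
n(N, S) = -2 - N - S (n(N, S) = -2 - (S + N) = -2 - (N + S) = -2 + (-N - S) = -2 - N - S)
(n(7, 4) + 45)² = ((-2 - 1*7 - 1*4) + 45)² = ((-2 - 7 - 4) + 45)² = (-13 + 45)² = 32² = 1024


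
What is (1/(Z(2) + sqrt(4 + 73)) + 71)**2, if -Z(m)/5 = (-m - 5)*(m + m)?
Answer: 274536118658/54449647 - 396078*sqrt(77)/54449647 ≈ 5042.0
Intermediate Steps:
Z(m) = -10*m*(-5 - m) (Z(m) = -5*(-m - 5)*(m + m) = -5*(-5 - m)*2*m = -10*m*(-5 - m))
(1/(Z(2) + sqrt(4 + 73)) + 71)**2 = (1/(10*2*(5 + 2) + sqrt(4 + 73)) + 71)**2 = (1/(10*2*7 + sqrt(77)) + 71)**2 = (1/(140 + sqrt(77)) + 71)**2 = (71 + 1/(140 + sqrt(77)))**2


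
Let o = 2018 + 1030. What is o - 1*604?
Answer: 2444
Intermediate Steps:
o = 3048
o - 1*604 = 3048 - 1*604 = 3048 - 604 = 2444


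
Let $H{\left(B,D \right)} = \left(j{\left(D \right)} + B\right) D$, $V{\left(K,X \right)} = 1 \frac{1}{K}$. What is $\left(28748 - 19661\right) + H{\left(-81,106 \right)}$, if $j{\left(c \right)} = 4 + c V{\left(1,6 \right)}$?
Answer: $12161$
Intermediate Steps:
$V{\left(K,X \right)} = \frac{1}{K}$
$j{\left(c \right)} = 4 + c$ ($j{\left(c \right)} = 4 + \frac{c}{1} = 4 + c 1 = 4 + c$)
$H{\left(B,D \right)} = D \left(4 + B + D\right)$ ($H{\left(B,D \right)} = \left(\left(4 + D\right) + B\right) D = \left(4 + B + D\right) D = D \left(4 + B + D\right)$)
$\left(28748 - 19661\right) + H{\left(-81,106 \right)} = \left(28748 - 19661\right) + 106 \left(4 - 81 + 106\right) = 9087 + 106 \cdot 29 = 9087 + 3074 = 12161$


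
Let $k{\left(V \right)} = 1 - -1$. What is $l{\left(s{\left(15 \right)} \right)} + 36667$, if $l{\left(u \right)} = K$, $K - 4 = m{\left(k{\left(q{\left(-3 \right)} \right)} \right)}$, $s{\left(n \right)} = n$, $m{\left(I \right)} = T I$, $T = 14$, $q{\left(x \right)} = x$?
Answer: $36699$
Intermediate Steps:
$k{\left(V \right)} = 2$ ($k{\left(V \right)} = 1 + 1 = 2$)
$m{\left(I \right)} = 14 I$
$K = 32$ ($K = 4 + 14 \cdot 2 = 4 + 28 = 32$)
$l{\left(u \right)} = 32$
$l{\left(s{\left(15 \right)} \right)} + 36667 = 32 + 36667 = 36699$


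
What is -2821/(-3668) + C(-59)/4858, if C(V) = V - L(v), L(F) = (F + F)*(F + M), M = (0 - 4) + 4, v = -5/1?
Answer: 950329/1272796 ≈ 0.74665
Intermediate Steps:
v = -5 (v = -5*1 = -5)
M = 0 (M = -4 + 4 = 0)
L(F) = 2*F**2 (L(F) = (F + F)*(F + 0) = (2*F)*F = 2*F**2)
C(V) = -50 + V (C(V) = V - 2*(-5)**2 = V - 2*25 = V - 1*50 = V - 50 = -50 + V)
-2821/(-3668) + C(-59)/4858 = -2821/(-3668) + (-50 - 59)/4858 = -2821*(-1/3668) - 109*1/4858 = 403/524 - 109/4858 = 950329/1272796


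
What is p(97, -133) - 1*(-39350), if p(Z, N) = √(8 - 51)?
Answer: 39350 + I*√43 ≈ 39350.0 + 6.5574*I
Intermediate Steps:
p(Z, N) = I*√43 (p(Z, N) = √(-43) = I*√43)
p(97, -133) - 1*(-39350) = I*√43 - 1*(-39350) = I*√43 + 39350 = 39350 + I*√43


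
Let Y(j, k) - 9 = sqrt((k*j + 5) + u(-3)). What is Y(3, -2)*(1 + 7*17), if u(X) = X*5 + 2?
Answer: 1080 + 120*I*sqrt(14) ≈ 1080.0 + 449.0*I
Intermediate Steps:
u(X) = 2 + 5*X (u(X) = 5*X + 2 = 2 + 5*X)
Y(j, k) = 9 + sqrt(-8 + j*k) (Y(j, k) = 9 + sqrt((k*j + 5) + (2 + 5*(-3))) = 9 + sqrt((j*k + 5) + (2 - 15)) = 9 + sqrt((5 + j*k) - 13) = 9 + sqrt(-8 + j*k))
Y(3, -2)*(1 + 7*17) = (9 + sqrt(-8 + 3*(-2)))*(1 + 7*17) = (9 + sqrt(-8 - 6))*(1 + 119) = (9 + sqrt(-14))*120 = (9 + I*sqrt(14))*120 = 1080 + 120*I*sqrt(14)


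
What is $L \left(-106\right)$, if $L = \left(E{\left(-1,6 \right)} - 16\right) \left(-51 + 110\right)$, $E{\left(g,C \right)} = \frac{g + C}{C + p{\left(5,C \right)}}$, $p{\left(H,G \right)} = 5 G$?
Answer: $\frac{1785517}{18} \approx 99195.0$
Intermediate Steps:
$E{\left(g,C \right)} = \frac{C + g}{6 C}$ ($E{\left(g,C \right)} = \frac{g + C}{C + 5 C} = \frac{C + g}{6 C}$)
$L = - \frac{33689}{36}$ ($L = \left(\frac{6 - 1}{6 \cdot 6} - 16\right) \left(-51 + 110\right) = \left(\frac{1}{6} \cdot \frac{1}{6} \cdot 5 - 16\right) 59 = \left(\frac{5}{36} - 16\right) 59 = \left(- \frac{571}{36}\right) 59 = - \frac{33689}{36} \approx -935.81$)
$L \left(-106\right) = \left(- \frac{33689}{36}\right) \left(-106\right) = \frac{1785517}{18}$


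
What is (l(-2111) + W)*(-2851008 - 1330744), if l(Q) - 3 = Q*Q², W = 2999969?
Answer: 39326423817110568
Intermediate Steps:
l(Q) = 3 + Q³ (l(Q) = 3 + Q*Q² = 3 + Q³)
(l(-2111) + W)*(-2851008 - 1330744) = ((3 + (-2111)³) + 2999969)*(-2851008 - 1330744) = ((3 - 9407293631) + 2999969)*(-4181752) = (-9407293628 + 2999969)*(-4181752) = -9404293659*(-4181752) = 39326423817110568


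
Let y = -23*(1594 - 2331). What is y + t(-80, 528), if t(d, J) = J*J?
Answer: 295735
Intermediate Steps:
t(d, J) = J**2
y = 16951 (y = -23*(-737) = 16951)
y + t(-80, 528) = 16951 + 528**2 = 16951 + 278784 = 295735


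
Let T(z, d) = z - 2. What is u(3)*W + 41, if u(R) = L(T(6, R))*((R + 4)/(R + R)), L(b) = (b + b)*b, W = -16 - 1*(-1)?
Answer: -519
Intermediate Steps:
W = -15 (W = -16 + 1 = -15)
T(z, d) = -2 + z
L(b) = 2*b**2 (L(b) = (2*b)*b = 2*b**2)
u(R) = 16*(4 + R)/R (u(R) = (2*(-2 + 6)**2)*((R + 4)/(R + R)) = (2*4**2)*((4 + R)/((2*R))) = (2*16)*((4 + R)*(1/(2*R))) = 32*((4 + R)/(2*R)) = 16*(4 + R)/R)
u(3)*W + 41 = (16 + 64/3)*(-15) + 41 = (112/3)*(-15) + 41 = -560 + 41 = -519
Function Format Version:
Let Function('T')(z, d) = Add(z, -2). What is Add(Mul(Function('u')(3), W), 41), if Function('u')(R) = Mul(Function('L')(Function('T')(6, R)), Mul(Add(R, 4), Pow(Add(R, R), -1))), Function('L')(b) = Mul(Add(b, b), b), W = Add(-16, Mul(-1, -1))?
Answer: -519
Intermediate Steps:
W = -15 (W = Add(-16, 1) = -15)
Function('T')(z, d) = Add(-2, z)
Function('L')(b) = Mul(2, Pow(b, 2)) (Function('L')(b) = Mul(Mul(2, b), b) = Mul(2, Pow(b, 2)))
Function('u')(R) = Mul(16, Pow(R, -1), Add(4, R)) (Function('u')(R) = Mul(Mul(2, Pow(Add(-2, 6), 2)), Mul(Add(R, 4), Pow(Add(R, R), -1))) = Mul(Mul(2, Pow(4, 2)), Mul(Add(4, R), Pow(Mul(2, R), -1))) = Mul(Mul(2, 16), Mul(Add(4, R), Mul(Rational(1, 2), Pow(R, -1)))) = Mul(32, Mul(Rational(1, 2), Pow(R, -1), Add(4, R))) = Mul(16, Pow(R, -1), Add(4, R)))
Add(Mul(Function('u')(3), W), 41) = Add(Mul(Add(16, Mul(64, Pow(3, -1))), -15), 41) = Add(Mul(Add(16, Mul(64, Rational(1, 3))), -15), 41) = Add(Mul(Add(16, Rational(64, 3)), -15), 41) = Add(Mul(Rational(112, 3), -15), 41) = Add(-560, 41) = -519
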